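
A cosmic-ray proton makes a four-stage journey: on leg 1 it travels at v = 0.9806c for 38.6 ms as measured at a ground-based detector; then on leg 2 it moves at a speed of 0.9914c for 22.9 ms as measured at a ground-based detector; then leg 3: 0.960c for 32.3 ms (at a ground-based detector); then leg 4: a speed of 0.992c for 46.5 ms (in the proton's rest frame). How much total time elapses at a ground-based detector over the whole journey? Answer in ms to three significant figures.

Leg 1: 38.6 ms is already measured at a ground-based detector.
Leg 2: 22.9 ms is already measured at a ground-based detector.
Leg 3: 32.3 ms is already measured at a ground-based detector.
Leg 4: γ = 1/√(1 − 0.992²) = 1/√0.01594 = 7.922; Δt_4 = 7.922 × 46.5 = 368.4 ms.
Total: 38.60 + 22.90 + 32.30 + 368.4 ms.

Δt = 462 ms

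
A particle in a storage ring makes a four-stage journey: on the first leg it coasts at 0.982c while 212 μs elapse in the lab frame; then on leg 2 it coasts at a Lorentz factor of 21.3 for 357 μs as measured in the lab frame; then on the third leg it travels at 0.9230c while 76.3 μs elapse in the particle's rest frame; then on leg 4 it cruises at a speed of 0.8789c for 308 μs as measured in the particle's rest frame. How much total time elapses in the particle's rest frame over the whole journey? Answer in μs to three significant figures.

Leg 1: γ = 1/√(1 − 0.982²) = 1/√0.03568 = 5.294; τ_1 = 212/5.294 = 40.04 μs.
Leg 2: γ = 21.3; τ_2 = 357/21.30 = 16.76 μs.
Leg 3: 76.3 μs is already measured in the particle's rest frame.
Leg 4: 308 μs is already measured in the particle's rest frame.
Total: 40.04 + 16.76 + 76.30 + 308.0 μs.

τ = 441 μs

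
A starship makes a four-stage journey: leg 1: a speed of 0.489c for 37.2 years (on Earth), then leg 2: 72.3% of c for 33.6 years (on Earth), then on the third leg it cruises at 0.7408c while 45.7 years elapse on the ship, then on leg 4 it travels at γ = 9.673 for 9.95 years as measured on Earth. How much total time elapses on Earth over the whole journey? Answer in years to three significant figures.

Leg 1: 37.2 years is already measured on Earth.
Leg 2: 33.6 years is already measured on Earth.
Leg 3: γ = 1/√(1 − 0.7408²) = 1/√0.4512 = 1.489; Δt_3 = 1.489 × 45.7 = 68.03 years.
Leg 4: 9.95 years is already measured on Earth.
Total: 37.20 + 33.60 + 68.03 + 9.950 years.

Δt = 149 years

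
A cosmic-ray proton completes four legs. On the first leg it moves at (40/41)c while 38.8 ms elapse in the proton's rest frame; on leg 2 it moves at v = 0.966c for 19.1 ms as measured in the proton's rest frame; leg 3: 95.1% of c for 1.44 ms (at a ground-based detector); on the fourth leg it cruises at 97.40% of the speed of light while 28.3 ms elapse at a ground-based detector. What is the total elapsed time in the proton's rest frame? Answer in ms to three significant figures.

Leg 1: 38.8 ms is already measured in the proton's rest frame.
Leg 2: 19.1 ms is already measured in the proton's rest frame.
Leg 3: β = 0.951; γ = 1/√(1 − 0.951²) = 1/√0.09560 = 3.234; τ_3 = 1.44/3.234 = 0.4452 ms.
Leg 4: β = 0.9740; γ = 1/√(1 − 0.9740²) = 1/√0.05132 = 4.414; τ_4 = 28.3/4.414 = 6.411 ms.
Total: 38.80 + 19.10 + 0.4452 + 6.411 ms.

τ = 64.8 ms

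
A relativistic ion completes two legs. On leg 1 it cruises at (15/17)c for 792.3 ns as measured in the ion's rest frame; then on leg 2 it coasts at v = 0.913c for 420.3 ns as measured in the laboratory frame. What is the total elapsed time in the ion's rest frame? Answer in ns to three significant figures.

Leg 1: 792.3 ns is already measured in the ion's rest frame.
Leg 2: γ = 1/√(1 − 0.913²) = 1/√0.1664 = 2.451; τ_2 = 420.3/2.451 = 171.5 ns.
Total: 792.3 + 171.5 ns.

τ = 964 ns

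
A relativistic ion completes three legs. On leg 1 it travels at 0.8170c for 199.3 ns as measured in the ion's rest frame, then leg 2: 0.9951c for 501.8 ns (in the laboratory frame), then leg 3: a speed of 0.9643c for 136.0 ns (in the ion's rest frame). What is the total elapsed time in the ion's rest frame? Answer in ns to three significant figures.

τ = 385 ns

Leg 1: 199.3 ns is already measured in the ion's rest frame.
Leg 2: γ = 1/√(1 − 0.9951²) = 1/√0.009776 = 10.11; τ_2 = 501.8/10.11 = 49.61 ns.
Leg 3: 136.0 ns is already measured in the ion's rest frame.
Total: 199.3 + 49.61 + 136.0 ns.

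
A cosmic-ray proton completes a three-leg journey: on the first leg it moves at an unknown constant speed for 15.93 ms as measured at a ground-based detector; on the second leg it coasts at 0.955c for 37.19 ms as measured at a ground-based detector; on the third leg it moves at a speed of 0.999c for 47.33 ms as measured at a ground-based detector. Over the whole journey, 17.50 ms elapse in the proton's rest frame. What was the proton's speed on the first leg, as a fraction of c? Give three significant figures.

Leg 1: speed unknown; τ_1 = 15.93/γ_1.
Leg 2: γ = 1/√(1 − 0.955²) = 1/√0.08798 = 3.371; τ_2 = 37.19/3.371 = 11.03 ms.
Leg 3: γ = 1/√(1 − 0.999²) = 1/√0.001999 = 22.37; τ_3 = 47.33/22.37 = 2.116 ms.
Total proper time: τ_1 + 11.03 + 2.116 = 17.50, so τ_1 = 17.50 − 13.15 = 4.353 ms.
γ_1 = 15.93/4.353 = 3.659; β = √(1 − 1/γ²) = √0.9253.

β = 0.962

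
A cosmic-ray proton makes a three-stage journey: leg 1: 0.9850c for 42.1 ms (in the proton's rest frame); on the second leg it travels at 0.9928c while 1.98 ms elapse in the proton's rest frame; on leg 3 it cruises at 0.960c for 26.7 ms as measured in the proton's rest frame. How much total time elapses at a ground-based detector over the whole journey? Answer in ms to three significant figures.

Δt = 356 ms

Leg 1: γ = 1/√(1 − 0.9850²) = 1/√0.02977 = 5.795; Δt_1 = 5.795 × 42.1 = 244.0 ms.
Leg 2: γ = 1/√(1 − 0.9928²) = 1/√0.01435 = 8.348; Δt_2 = 8.348 × 1.98 = 16.53 ms.
Leg 3: γ = 1/√(1 − 0.960²) = 25/7 ≈ 3.571; Δt_3 = 3.571 × 26.7 = 95.36 ms.
Total: 244.0 + 16.53 + 95.36 ms.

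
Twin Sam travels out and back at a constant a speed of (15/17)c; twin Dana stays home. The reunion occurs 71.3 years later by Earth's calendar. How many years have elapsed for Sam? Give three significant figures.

τ = 33.6 years

γ = 1/√(1 − (15/17)²) = 17/8 = 2.125
Sam's clock measures proper time along the trip: τ = Δt/γ = 71.3/2.125 years.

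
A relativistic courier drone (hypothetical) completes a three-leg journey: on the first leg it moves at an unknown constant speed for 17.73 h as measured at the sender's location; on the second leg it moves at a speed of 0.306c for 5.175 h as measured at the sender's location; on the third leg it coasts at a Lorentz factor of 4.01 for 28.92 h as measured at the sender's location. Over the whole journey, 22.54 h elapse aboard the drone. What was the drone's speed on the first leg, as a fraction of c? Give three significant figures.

Leg 1: speed unknown; τ_1 = 17.73/γ_1.
Leg 2: γ = 1/√(1 − 0.306²) = 1/√0.9064 = 1.050; τ_2 = 5.175/1.050 = 4.927 h.
Leg 3: γ = 4.01; τ_3 = 28.92/4.010 = 7.212 h.
Total proper time: τ_1 + 4.927 + 7.212 = 22.54, so τ_1 = 22.54 − 12.14 = 10.40 h.
γ_1 = 17.73/10.40 = 1.705; β = √(1 − 1/γ²) = √0.6558.

β = 0.810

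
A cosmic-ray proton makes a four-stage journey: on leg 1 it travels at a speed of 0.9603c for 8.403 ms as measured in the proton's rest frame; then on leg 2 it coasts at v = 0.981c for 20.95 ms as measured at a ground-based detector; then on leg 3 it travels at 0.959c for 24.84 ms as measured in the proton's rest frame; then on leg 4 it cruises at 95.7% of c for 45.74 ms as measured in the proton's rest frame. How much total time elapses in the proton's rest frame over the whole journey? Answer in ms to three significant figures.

τ = 83.0 ms

Leg 1: 8.403 ms is already measured in the proton's rest frame.
Leg 2: γ = 1/√(1 − 0.981²) = 1/√0.03764 = 5.154; τ_2 = 20.95/5.154 = 4.064 ms.
Leg 3: 24.84 ms is already measured in the proton's rest frame.
Leg 4: 45.74 ms is already measured in the proton's rest frame.
Total: 8.403 + 4.064 + 24.84 + 45.74 ms.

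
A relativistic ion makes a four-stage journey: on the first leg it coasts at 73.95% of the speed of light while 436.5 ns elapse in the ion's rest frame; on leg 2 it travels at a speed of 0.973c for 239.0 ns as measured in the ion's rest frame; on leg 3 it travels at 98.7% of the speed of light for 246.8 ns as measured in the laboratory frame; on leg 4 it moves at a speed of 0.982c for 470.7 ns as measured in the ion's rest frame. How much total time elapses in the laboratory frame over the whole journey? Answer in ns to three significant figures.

Leg 1: β = 0.7395; γ = 1/√(1 − 0.7395²) = 1/√0.4531 = 1.486; Δt_1 = 1.486 × 436.5 = 648.4 ns.
Leg 2: γ = 1/√(1 − 0.973²) = 1/√0.05327 = 4.333; Δt_2 = 4.333 × 239.0 = 1036 ns.
Leg 3: 246.8 ns is already measured in the laboratory frame.
Leg 4: γ = 1/√(1 − 0.982²) = 1/√0.03568 = 5.294; Δt_4 = 5.294 × 470.7 = 2492 ns.
Total: 648.4 + 1036 + 246.8 + 2492 ns.

Δt = 4420 ns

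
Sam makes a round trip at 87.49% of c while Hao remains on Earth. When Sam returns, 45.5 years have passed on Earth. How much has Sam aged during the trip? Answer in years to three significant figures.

τ = 22.0 years

β = 0.8749; γ = 1/√(1 − 0.8749²) = 1/√0.2345 = 2.065
Sam's clock measures proper time along the trip: τ = Δt/γ = 45.5/2.065 years.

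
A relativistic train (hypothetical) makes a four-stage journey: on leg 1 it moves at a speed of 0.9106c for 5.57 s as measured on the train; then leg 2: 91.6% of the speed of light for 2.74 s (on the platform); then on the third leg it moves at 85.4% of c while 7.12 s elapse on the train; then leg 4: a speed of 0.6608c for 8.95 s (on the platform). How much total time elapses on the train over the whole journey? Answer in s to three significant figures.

Leg 1: 5.57 s is already measured on the train.
Leg 2: β = 0.916; γ = 1/√(1 − 0.916²) = 1/√0.1609 = 2.493; τ_2 = 2.74/2.493 = 1.099 s.
Leg 3: 7.12 s is already measured on the train.
Leg 4: γ = 1/√(1 − 0.6608²) = 1/√0.5633 = 1.332; τ_4 = 8.95/1.332 = 6.718 s.
Total: 5.570 + 1.099 + 7.120 + 6.718 s.

τ = 20.5 s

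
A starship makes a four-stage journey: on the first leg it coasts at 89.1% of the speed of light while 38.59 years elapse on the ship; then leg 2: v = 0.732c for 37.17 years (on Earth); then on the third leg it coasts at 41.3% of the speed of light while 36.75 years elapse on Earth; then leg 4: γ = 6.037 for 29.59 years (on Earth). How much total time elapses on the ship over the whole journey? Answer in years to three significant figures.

τ = 102 years

Leg 1: 38.59 years is already measured on the ship.
Leg 2: γ = 1/√(1 − 0.732²) = 1/√0.4642 = 1.468; τ_2 = 37.17/1.468 = 25.32 years.
Leg 3: β = 0.413; γ = 1/√(1 − 0.413²) = 1/√0.8294 = 1.098; τ_3 = 36.75/1.098 = 33.47 years.
Leg 4: γ = 6.037; τ_4 = 29.59/6.037 = 4.901 years.
Total: 38.59 + 25.32 + 33.47 + 4.901 years.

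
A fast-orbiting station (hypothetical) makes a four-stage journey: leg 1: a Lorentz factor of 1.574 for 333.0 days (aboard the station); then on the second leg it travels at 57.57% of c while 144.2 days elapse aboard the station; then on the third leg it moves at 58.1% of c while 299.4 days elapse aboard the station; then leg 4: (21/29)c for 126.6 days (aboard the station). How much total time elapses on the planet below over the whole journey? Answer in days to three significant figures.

Leg 1: γ = 1.574; Δt_1 = 1.574 × 333.0 = 524.1 days.
Leg 2: β = 0.5757; γ = 1/√(1 − 0.5757²) = 1/√0.6686 = 1.223; Δt_2 = 1.223 × 144.2 = 176.4 days.
Leg 3: β = 0.581; γ = 1/√(1 − 0.581²) = 1/√0.6624 = 1.229; Δt_3 = 1.229 × 299.4 = 367.9 days.
Leg 4: γ = 1/√(1 − (21/29)²) = 29/20 = 1.450; Δt_4 = 1.450 × 126.6 = 183.6 days.
Total: 524.1 + 176.4 + 367.9 + 183.6 days.

Δt = 1250 days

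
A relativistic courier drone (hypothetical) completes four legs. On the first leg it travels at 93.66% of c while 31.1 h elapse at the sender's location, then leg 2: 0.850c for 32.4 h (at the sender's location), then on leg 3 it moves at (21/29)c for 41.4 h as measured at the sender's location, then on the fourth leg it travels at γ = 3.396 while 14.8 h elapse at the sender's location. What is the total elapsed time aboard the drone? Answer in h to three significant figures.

τ = 60.9 h

Leg 1: β = 0.9366; γ = 1/√(1 − 0.9366²) = 1/√0.1228 = 2.854; τ_1 = 31.1/2.854 = 10.90 h.
Leg 2: γ = 1/√(1 − 0.850²) = 1/√0.2775 = 1.898; τ_2 = 32.4/1.898 = 17.07 h.
Leg 3: γ = 1/√(1 − (21/29)²) = 29/20 = 1.450; τ_3 = 41.4/1.450 = 28.55 h.
Leg 4: γ = 3.396; τ_4 = 14.8/3.396 = 4.358 h.
Total: 10.90 + 17.07 + 28.55 + 4.358 h.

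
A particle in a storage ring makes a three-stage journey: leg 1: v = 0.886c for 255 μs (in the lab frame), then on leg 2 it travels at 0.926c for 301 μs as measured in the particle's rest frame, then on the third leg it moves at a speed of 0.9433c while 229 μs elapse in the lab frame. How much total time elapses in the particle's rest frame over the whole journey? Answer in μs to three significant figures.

Leg 1: γ = 1/√(1 − 0.886²) = 1/√0.2150 = 2.157; τ_1 = 255/2.157 = 118.2 μs.
Leg 2: 301 μs is already measured in the particle's rest frame.
Leg 3: γ = 1/√(1 − 0.9433²) = 1/√0.1102 = 3.013; τ_3 = 229/3.013 = 76.01 μs.
Total: 118.2 + 301.0 + 76.01 μs.

τ = 495 μs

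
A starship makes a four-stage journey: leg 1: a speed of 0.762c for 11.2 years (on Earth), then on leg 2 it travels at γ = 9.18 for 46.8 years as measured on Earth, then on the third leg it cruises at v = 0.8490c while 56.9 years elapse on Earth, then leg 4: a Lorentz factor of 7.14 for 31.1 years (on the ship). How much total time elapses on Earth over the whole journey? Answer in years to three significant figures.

Leg 1: 11.2 years is already measured on Earth.
Leg 2: 46.8 years is already measured on Earth.
Leg 3: 56.9 years is already measured on Earth.
Leg 4: γ = 7.14; Δt_4 = 7.140 × 31.1 = 222.1 years.
Total: 11.20 + 46.80 + 56.90 + 222.1 years.

Δt = 337 years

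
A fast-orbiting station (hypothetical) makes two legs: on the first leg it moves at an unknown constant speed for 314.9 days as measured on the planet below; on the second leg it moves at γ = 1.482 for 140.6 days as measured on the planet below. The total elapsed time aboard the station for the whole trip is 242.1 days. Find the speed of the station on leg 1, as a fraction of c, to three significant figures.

β = 0.884

Leg 1: speed unknown; τ_1 = 314.9/γ_1.
Leg 2: γ = 1.482; τ_2 = 140.6/1.482 = 94.87 days.
Total proper time: τ_1 + 94.87 = 242.1, so τ_1 = 242.1 − 94.87 = 147.2 days.
γ_1 = 314.9/147.2 = 2.139; β = √(1 − 1/γ²) = √0.7814.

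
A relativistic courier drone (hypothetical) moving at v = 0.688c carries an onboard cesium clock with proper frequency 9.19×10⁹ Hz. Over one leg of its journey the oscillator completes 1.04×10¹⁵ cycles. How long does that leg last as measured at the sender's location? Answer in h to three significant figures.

Δt = 43.3 h

γ = 1/√(1 − 0.688²) = 1/√0.5267 = 1.378
Proper time for N cycles: τ = N/f = 1.04×10¹⁵/(9.19×10⁹) = 1.132×10⁵ s = 31.44 h.
Lab-frame duration Δt = γτ = 1.378 × 31.44 = 43.32 h.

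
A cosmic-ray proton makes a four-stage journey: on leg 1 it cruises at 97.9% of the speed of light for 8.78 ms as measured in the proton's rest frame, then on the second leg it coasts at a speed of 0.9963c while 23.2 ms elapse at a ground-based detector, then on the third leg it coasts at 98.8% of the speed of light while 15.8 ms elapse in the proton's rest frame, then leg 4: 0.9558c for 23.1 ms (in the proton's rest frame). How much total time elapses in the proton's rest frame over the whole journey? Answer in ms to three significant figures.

τ = 49.7 ms

Leg 1: 8.78 ms is already measured in the proton's rest frame.
Leg 2: γ = 1/√(1 − 0.9963²) = 1/√0.007386 = 11.64; τ_2 = 23.2/11.64 = 1.994 ms.
Leg 3: 15.8 ms is already measured in the proton's rest frame.
Leg 4: 23.1 ms is already measured in the proton's rest frame.
Total: 8.780 + 1.994 + 15.80 + 23.10 ms.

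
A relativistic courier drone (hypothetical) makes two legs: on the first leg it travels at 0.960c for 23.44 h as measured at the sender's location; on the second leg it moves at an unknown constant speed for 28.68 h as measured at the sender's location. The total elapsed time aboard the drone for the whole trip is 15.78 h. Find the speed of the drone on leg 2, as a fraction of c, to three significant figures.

β = 0.947

Leg 1: γ = 1/√(1 − 0.960²) = 25/7 ≈ 3.571; τ_1 = 23.44/3.571 = 6.563 h.
Leg 2: speed unknown; τ_2 = 28.68/γ_2.
Total proper time: 6.563 + τ_2 = 15.78, so τ_2 = 15.78 − 6.563 = 9.217 h.
γ_2 = 28.68/9.217 = 3.112; β = √(1 − 1/γ²) = √0.8967.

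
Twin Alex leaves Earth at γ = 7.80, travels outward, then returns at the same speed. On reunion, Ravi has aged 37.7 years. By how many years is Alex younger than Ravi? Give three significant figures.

γ = 7.80
Alex's elapsed proper time: τ = 37.7/7.800 = 4.833 years.
Age gap = Δt − τ = 37.7 − 4.833 years.

Δt − τ = 32.9 years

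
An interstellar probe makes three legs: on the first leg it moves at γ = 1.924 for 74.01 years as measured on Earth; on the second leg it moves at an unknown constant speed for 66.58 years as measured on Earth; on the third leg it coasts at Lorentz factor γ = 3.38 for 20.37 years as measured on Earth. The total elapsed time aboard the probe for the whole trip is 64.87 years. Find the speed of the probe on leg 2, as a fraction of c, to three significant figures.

β = 0.952

Leg 1: γ = 1.924; τ_1 = 74.01/1.924 = 38.47 years.
Leg 2: speed unknown; τ_2 = 66.58/γ_2.
Leg 3: γ = 3.38; τ_3 = 20.37/3.380 = 6.027 years.
Total proper time: 38.47 + τ_2 + 6.027 = 64.87, so τ_2 = 64.87 − 44.49 = 20.38 years.
γ_2 = 66.58/20.38 = 3.267; β = √(1 − 1/γ²) = √0.9063.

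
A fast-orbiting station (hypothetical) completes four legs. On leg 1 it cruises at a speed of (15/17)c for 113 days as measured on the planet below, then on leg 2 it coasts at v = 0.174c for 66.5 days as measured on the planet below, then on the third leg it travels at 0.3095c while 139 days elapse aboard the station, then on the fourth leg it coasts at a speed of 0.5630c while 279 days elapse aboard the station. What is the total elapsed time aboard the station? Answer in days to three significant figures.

τ = 537 days

Leg 1: γ = 1/√(1 − (15/17)²) = 17/8 = 2.125; τ_1 = 113/2.125 = 53.18 days.
Leg 2: γ = 1/√(1 − 0.174²) = 1/√0.9697 = 1.015; τ_2 = 66.5/1.015 = 65.49 days.
Leg 3: 139 days is already measured aboard the station.
Leg 4: 279 days is already measured aboard the station.
Total: 53.18 + 65.49 + 139.0 + 279.0 days.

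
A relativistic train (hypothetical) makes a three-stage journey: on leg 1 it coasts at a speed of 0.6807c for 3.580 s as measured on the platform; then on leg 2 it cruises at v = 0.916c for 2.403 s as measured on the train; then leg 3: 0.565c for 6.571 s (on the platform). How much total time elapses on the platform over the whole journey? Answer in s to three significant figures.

Leg 1: 3.580 s is already measured on the platform.
Leg 2: γ = 1/√(1 − 0.916²) = 1/√0.1609 = 2.493; Δt_2 = 2.493 × 2.403 = 5.990 s.
Leg 3: 6.571 s is already measured on the platform.
Total: 3.580 + 5.990 + 6.571 s.

Δt = 16.1 s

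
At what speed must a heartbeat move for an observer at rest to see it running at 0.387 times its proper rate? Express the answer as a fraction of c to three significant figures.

β = 0.922

Rate ratio = 1/γ, so γ = 1/0.387 = 2.584.
β = √(1 − 1/γ²) = √(1 − 0.387²) = √0.8502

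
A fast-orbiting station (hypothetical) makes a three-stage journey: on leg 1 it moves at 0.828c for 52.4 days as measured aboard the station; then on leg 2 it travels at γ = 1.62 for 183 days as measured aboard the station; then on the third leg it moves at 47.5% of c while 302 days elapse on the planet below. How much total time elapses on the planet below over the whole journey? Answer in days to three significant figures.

Δt = 692 days

Leg 1: γ = 1/√(1 − 0.828²) = 1/√0.3144 = 1.783; Δt_1 = 1.783 × 52.4 = 93.45 days.
Leg 2: γ = 1.62; Δt_2 = 1.620 × 183 = 296.5 days.
Leg 3: 302 days is already measured on the planet below.
Total: 93.45 + 296.5 + 302.0 days.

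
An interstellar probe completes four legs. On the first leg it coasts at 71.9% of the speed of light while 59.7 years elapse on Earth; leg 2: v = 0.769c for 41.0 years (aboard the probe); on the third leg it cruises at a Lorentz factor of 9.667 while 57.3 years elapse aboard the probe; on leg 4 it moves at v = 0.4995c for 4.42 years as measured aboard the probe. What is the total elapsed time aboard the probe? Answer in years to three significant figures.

Leg 1: β = 0.719; γ = 1/√(1 − 0.719²) = 1/√0.4830 = 1.439; τ_1 = 59.7/1.439 = 41.49 years.
Leg 2: 41.0 years is already measured aboard the probe.
Leg 3: 57.3 years is already measured aboard the probe.
Leg 4: 4.42 years is already measured aboard the probe.
Total: 41.49 + 41.00 + 57.30 + 4.420 years.

τ = 144 years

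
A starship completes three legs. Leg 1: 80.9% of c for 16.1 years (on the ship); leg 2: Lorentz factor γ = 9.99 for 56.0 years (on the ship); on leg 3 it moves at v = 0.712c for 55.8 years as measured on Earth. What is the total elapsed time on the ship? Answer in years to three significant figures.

τ = 111 years

Leg 1: 16.1 years is already measured on the ship.
Leg 2: 56.0 years is already measured on the ship.
Leg 3: γ = 1/√(1 − 0.712²) = 1/√0.4931 = 1.424; τ_3 = 55.8/1.424 = 39.18 years.
Total: 16.10 + 56.00 + 39.18 years.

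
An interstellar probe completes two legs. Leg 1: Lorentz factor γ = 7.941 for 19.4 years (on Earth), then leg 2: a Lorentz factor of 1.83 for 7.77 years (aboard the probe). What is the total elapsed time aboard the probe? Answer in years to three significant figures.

τ = 10.2 years

Leg 1: γ = 7.941; τ_1 = 19.4/7.941 = 2.443 years.
Leg 2: 7.77 years is already measured aboard the probe.
Total: 2.443 + 7.770 years.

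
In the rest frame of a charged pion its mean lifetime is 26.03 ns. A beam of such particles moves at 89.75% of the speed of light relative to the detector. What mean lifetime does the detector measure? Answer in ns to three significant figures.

Δt = 59.0 ns

β = 0.8975; γ = 1/√(1 − 0.8975²) = 1/√0.1945 = 2.267
The rest-frame lifetime is the proper time; the lab measures the dilated interval Δt = γτ₀ = 2.267 × 26.03 ns.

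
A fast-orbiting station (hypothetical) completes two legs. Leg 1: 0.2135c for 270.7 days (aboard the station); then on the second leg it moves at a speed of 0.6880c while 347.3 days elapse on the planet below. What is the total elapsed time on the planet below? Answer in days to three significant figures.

Leg 1: γ = 1/√(1 − 0.2135²) = 1/√0.9544 = 1.024; Δt_1 = 1.024 × 270.7 = 277.1 days.
Leg 2: 347.3 days is already measured on the planet below.
Total: 277.1 + 347.3 days.

Δt = 624 days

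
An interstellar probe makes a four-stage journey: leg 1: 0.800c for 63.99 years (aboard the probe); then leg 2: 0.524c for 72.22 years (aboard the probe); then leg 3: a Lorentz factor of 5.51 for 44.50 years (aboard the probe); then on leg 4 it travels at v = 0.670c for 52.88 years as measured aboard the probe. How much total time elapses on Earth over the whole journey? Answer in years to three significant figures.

Leg 1: γ = 1/√(1 − 0.800²) = 5/3 ≈ 1.667; Δt_1 = 1.667 × 63.99 = 106.7 years.
Leg 2: γ = 1/√(1 − 0.524²) = 1/√0.7254 = 1.174; Δt_2 = 1.174 × 72.22 = 84.79 years.
Leg 3: γ = 5.51; Δt_3 = 5.510 × 44.50 = 245.2 years.
Leg 4: γ = 1/√(1 − 0.670²) = 1/√0.5511 = 1.347; Δt_4 = 1.347 × 52.88 = 71.23 years.
Total: 106.7 + 84.79 + 245.2 + 71.23 years.

Δt = 508 years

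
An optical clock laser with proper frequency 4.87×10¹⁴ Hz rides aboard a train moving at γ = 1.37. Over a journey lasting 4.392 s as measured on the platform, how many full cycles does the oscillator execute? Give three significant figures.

γ = 1.37
The oscillator's own cycle count is N = f × τ where τ is the proper time on the train. τ = Δt/γ = 4.392/1.370 = 3.206 s = 3.206×10⁰ s.
N = 4.87×10¹⁴ × 3.206×10⁰ = 1.561×10¹⁵.

N = 1.56×10¹⁵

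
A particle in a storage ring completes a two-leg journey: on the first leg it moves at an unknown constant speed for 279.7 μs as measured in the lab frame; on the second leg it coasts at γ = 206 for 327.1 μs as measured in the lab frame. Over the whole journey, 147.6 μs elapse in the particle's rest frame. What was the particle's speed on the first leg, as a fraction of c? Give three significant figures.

Leg 1: speed unknown; τ_1 = 279.7/γ_1.
Leg 2: γ = 206; τ_2 = 327.1/206.0 = 1.588 μs.
Total proper time: τ_1 + 1.588 = 147.6, so τ_1 = 147.6 − 1.588 = 146.0 μs.
γ_1 = 279.7/146.0 = 1.916; β = √(1 − 1/γ²) = √0.7275.

β = 0.853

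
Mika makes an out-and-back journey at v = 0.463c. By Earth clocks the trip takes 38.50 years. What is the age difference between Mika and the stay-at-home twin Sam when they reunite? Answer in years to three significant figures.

γ = 1/√(1 − 0.463²) = 1/√0.7856 = 1.128
Mika's elapsed proper time: τ = 38.50/1.128 = 34.12 years.
Age gap = Δt − τ = 38.50 − 34.12 years.

Δt − τ = 4.38 years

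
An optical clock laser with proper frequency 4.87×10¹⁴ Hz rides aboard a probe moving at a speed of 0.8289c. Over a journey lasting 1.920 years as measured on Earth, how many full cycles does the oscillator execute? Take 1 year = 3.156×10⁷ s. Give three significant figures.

N = 1.65×10²²

γ = 1/√(1 − 0.8289²) = 1/√0.3129 = 1.788
The oscillator's own cycle count is N = f × τ where τ is the proper time aboard the probe. τ = Δt/γ = 1.920/1.788 = 1.074 years = 3.390×10⁷ s.
N = 4.87×10¹⁴ × 3.390×10⁷ = 1.651×10²².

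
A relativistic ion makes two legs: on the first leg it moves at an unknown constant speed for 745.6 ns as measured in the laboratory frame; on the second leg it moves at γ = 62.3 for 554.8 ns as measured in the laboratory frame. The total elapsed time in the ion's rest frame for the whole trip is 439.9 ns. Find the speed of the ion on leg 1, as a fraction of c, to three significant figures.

Leg 1: speed unknown; τ_1 = 745.6/γ_1.
Leg 2: γ = 62.3; τ_2 = 554.8/62.30 = 8.905 ns.
Total proper time: τ_1 + 8.905 = 439.9, so τ_1 = 439.9 − 8.905 = 431.0 ns.
γ_1 = 745.6/431.0 = 1.730; β = √(1 − 1/γ²) = √0.6659.

β = 0.816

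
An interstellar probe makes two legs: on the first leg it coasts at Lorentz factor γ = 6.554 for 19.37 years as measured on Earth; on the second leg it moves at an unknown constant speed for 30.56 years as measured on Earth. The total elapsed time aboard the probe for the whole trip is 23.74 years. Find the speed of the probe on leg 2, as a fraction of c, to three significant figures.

Leg 1: γ = 6.554; τ_1 = 19.37/6.554 = 2.955 years.
Leg 2: speed unknown; τ_2 = 30.56/γ_2.
Total proper time: 2.955 + τ_2 = 23.74, so τ_2 = 23.74 − 2.955 = 20.78 years.
γ_2 = 30.56/20.78 = 1.470; β = √(1 − 1/γ²) = √0.5374.

β = 0.733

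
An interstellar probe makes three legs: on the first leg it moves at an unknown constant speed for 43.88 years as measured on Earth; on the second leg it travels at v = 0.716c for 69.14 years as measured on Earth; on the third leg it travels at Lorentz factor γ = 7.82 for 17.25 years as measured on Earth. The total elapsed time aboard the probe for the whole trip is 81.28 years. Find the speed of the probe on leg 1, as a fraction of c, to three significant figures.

β = 0.712

Leg 1: speed unknown; τ_1 = 43.88/γ_1.
Leg 2: γ = 1/√(1 − 0.716²) = 1/√0.4873 = 1.432; τ_2 = 69.14/1.432 = 48.27 years.
Leg 3: γ = 7.82; τ_3 = 17.25/7.820 = 2.206 years.
Total proper time: τ_1 + 48.27 + 2.206 = 81.28, so τ_1 = 81.28 − 50.47 = 30.81 years.
γ_1 = 43.88/30.81 = 1.424; β = √(1 − 1/γ²) = √0.5071.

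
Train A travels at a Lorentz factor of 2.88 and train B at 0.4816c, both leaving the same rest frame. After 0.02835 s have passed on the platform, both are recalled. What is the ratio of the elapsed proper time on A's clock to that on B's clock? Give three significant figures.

A: γ = 2.88. B: γ = 1/√(1 − 0.4816²) = 1/√0.7681 = 1.141.
τ_A/τ_B = γ_B/γ_A = 1.141/2.880 = 0.3962, so τ_A/τ_B = 0.3962.

τ_A/τ_B = 0.396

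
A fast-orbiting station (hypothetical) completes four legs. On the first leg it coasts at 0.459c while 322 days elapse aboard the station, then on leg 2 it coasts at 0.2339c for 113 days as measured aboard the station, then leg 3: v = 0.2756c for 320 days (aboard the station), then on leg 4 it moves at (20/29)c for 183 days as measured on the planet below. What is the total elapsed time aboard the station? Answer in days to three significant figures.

τ = 888 days

Leg 1: 322 days is already measured aboard the station.
Leg 2: 113 days is already measured aboard the station.
Leg 3: 320 days is already measured aboard the station.
Leg 4: γ = 1/√(1 − (20/29)²) = 29/21 ≈ 1.381; τ_4 = 183/1.381 = 132.5 days.
Total: 322.0 + 113.0 + 320.0 + 132.5 days.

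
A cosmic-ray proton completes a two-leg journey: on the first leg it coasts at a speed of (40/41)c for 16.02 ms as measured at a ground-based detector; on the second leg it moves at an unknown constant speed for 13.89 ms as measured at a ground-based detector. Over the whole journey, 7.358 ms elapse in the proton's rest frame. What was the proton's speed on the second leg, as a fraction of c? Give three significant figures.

β = 0.961

Leg 1: γ = 1/√(1 − (40/41)²) = 41/9 ≈ 4.556; τ_1 = 16.02/4.556 = 3.517 ms.
Leg 2: speed unknown; τ_2 = 13.89/γ_2.
Total proper time: 3.517 + τ_2 = 7.358, so τ_2 = 7.358 − 3.517 = 3.841 ms.
γ_2 = 13.89/3.841 = 3.616; β = √(1 − 1/γ²) = √0.9235.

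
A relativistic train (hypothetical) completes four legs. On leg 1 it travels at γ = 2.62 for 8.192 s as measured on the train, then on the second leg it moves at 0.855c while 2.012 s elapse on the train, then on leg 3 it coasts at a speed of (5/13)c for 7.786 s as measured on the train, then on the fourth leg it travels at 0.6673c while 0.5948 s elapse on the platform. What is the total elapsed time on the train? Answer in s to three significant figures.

τ = 18.4 s

Leg 1: 8.192 s is already measured on the train.
Leg 2: 2.012 s is already measured on the train.
Leg 3: 7.786 s is already measured on the train.
Leg 4: γ = 1/√(1 − 0.6673²) = 1/√0.5547 = 1.343; τ_4 = 0.5948/1.343 = 0.4430 s.
Total: 8.192 + 2.012 + 7.786 + 0.4430 s.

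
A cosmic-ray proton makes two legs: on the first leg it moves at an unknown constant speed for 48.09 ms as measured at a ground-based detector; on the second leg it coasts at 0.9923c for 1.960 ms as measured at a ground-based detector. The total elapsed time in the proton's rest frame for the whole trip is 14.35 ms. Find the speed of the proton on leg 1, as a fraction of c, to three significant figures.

Leg 1: speed unknown; τ_1 = 48.09/γ_1.
Leg 2: γ = 1/√(1 − 0.9923²) = 1/√0.01534 = 8.074; τ_2 = 1.960/8.074 = 0.2428 ms.
Total proper time: τ_1 + 0.2428 = 14.35, so τ_1 = 14.35 − 0.2428 = 14.11 ms.
γ_1 = 48.09/14.11 = 3.409; β = √(1 − 1/γ²) = √0.9139.

β = 0.956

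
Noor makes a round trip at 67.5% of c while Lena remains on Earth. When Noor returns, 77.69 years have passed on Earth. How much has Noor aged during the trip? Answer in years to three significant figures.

τ = 57.3 years

β = 0.675; γ = 1/√(1 − 0.675²) = 1/√0.5444 = 1.355
Noor's clock measures proper time along the trip: τ = Δt/γ = 77.69/1.355 years.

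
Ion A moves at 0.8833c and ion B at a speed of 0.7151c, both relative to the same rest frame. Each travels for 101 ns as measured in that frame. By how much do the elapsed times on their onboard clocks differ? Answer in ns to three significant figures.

A: γ = 1/√(1 − 0.8833²) = 1/√0.2198 = 2.133; τ_A = 101/2.133 = 47.35 ns.
B: γ = 1/√(1 − 0.7151²) = 1/√0.4886 = 1.431; τ_B = 101/1.431 = 70.60 ns.

|τ_A − τ_B| = 23.3 ns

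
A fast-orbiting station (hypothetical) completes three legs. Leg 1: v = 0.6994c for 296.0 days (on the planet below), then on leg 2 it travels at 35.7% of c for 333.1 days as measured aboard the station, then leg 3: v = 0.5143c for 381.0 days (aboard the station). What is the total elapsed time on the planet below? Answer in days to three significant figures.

Leg 1: 296.0 days is already measured on the planet below.
Leg 2: β = 0.357; γ = 1/√(1 − 0.357²) = 1/√0.8726 = 1.071; Δt_2 = 1.071 × 333.1 = 356.6 days.
Leg 3: γ = 1/√(1 − 0.5143²) = 1/√0.7355 = 1.166; Δt_3 = 1.166 × 381.0 = 444.3 days.
Total: 296.0 + 356.6 + 444.3 days.

Δt = 1100 days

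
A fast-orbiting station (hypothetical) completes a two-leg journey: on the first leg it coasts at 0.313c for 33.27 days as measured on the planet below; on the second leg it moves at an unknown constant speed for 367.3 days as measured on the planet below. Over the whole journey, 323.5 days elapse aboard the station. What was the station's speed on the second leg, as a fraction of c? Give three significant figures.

Leg 1: γ = 1/√(1 − 0.313²) = 1/√0.9020 = 1.053; τ_1 = 33.27/1.053 = 31.60 days.
Leg 2: speed unknown; τ_2 = 367.3/γ_2.
Total proper time: 31.60 + τ_2 = 323.5, so τ_2 = 323.5 − 31.60 = 291.9 days.
γ_2 = 367.3/291.9 = 1.258; β = √(1 − 1/γ²) = √0.3684.

β = 0.607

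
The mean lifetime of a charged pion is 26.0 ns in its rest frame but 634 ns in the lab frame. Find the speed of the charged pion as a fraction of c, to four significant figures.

v = 0.9992c

γ = Δt/τ₀ = 634/26.0 = 24.38
β = √(1 − 1/γ²) = √(1 − 0.001682) = √0.9983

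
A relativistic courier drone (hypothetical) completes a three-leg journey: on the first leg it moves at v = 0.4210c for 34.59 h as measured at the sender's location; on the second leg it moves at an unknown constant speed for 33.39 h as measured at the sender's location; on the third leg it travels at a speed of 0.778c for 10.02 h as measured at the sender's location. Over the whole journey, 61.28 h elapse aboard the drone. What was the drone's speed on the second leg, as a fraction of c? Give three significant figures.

Leg 1: γ = 1/√(1 − 0.4210²) = 1/√0.8228 = 1.102; τ_1 = 34.59/1.102 = 31.38 h.
Leg 2: speed unknown; τ_2 = 33.39/γ_2.
Leg 3: γ = 1/√(1 − 0.778²) = 1/√0.3947 = 1.592; τ_3 = 10.02/1.592 = 6.295 h.
Total proper time: 31.38 + τ_2 + 6.295 = 61.28, so τ_2 = 61.28 − 37.67 = 23.61 h.
γ_2 = 33.39/23.61 = 1.414; β = √(1 − 1/γ²) = √0.5000.

β = 0.707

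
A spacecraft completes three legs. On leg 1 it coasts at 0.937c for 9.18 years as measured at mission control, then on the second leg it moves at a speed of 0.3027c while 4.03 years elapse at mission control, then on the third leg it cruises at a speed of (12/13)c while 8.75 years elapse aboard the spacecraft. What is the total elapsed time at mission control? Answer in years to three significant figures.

Δt = 36.0 years

Leg 1: 9.18 years is already measured at mission control.
Leg 2: 4.03 years is already measured at mission control.
Leg 3: γ = 1/√(1 − (12/13)²) = 13/5 = 2.600; Δt_3 = 2.600 × 8.75 = 22.75 years.
Total: 9.180 + 4.030 + 22.75 years.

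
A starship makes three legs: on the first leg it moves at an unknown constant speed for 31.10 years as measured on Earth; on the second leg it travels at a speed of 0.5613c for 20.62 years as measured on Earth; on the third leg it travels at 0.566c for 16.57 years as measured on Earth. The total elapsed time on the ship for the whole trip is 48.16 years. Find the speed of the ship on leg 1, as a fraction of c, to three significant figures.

β = 0.828

Leg 1: speed unknown; τ_1 = 31.10/γ_1.
Leg 2: γ = 1/√(1 − 0.5613²) = 1/√0.6849 = 1.208; τ_2 = 20.62/1.208 = 17.07 years.
Leg 3: γ = 1/√(1 − 0.566²) = 1/√0.6796 = 1.213; τ_3 = 16.57/1.213 = 13.66 years.
Total proper time: τ_1 + 17.07 + 13.66 = 48.16, so τ_1 = 48.16 − 30.73 = 17.43 years.
γ_1 = 31.10/17.43 = 1.784; β = √(1 − 1/γ²) = √0.6857.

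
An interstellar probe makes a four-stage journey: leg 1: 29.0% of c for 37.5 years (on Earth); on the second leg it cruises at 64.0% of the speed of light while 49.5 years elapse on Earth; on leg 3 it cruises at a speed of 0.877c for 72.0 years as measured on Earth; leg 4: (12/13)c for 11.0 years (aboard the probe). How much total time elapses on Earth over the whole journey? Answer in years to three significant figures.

Leg 1: 37.5 years is already measured on Earth.
Leg 2: 49.5 years is already measured on Earth.
Leg 3: 72.0 years is already measured on Earth.
Leg 4: γ = 1/√(1 − (12/13)²) = 13/5 = 2.600; Δt_4 = 2.600 × 11.0 = 28.60 years.
Total: 37.50 + 49.50 + 72.00 + 28.60 years.

Δt = 188 years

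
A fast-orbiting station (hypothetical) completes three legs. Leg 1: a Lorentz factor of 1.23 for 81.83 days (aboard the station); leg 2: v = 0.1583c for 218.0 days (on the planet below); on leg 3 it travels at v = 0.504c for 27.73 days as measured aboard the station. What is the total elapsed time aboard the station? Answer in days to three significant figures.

τ = 325 days

Leg 1: 81.83 days is already measured aboard the station.
Leg 2: γ = 1/√(1 − 0.1583²) = 1/√0.9749 = 1.013; τ_2 = 218.0/1.013 = 215.3 days.
Leg 3: 27.73 days is already measured aboard the station.
Total: 81.83 + 215.3 + 27.73 days.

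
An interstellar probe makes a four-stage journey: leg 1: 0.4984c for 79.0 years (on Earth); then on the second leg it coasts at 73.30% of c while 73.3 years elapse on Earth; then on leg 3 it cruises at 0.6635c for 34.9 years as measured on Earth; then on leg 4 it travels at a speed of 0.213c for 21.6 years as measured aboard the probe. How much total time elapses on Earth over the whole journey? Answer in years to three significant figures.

Leg 1: 79.0 years is already measured on Earth.
Leg 2: 73.3 years is already measured on Earth.
Leg 3: 34.9 years is already measured on Earth.
Leg 4: γ = 1/√(1 − 0.213²) = 1/√0.9546 = 1.023; Δt_4 = 1.023 × 21.6 = 22.11 years.
Total: 79.00 + 73.30 + 34.90 + 22.11 years.

Δt = 209 years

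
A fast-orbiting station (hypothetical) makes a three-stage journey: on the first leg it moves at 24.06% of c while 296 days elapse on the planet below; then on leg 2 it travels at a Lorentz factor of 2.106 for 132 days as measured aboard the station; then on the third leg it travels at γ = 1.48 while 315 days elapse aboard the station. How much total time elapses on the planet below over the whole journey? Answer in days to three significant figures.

Leg 1: 296 days is already measured on the planet below.
Leg 2: γ = 2.106; Δt_2 = 2.106 × 132 = 278.0 days.
Leg 3: γ = 1.48; Δt_3 = 1.480 × 315 = 466.2 days.
Total: 296.0 + 278.0 + 466.2 days.

Δt = 1040 days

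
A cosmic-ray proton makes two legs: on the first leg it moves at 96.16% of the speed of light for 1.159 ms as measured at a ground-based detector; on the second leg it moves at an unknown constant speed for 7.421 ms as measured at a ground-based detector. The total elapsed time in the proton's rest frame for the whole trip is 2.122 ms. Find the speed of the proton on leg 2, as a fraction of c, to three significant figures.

β = 0.970

Leg 1: β = 0.9616; γ = 1/√(1 − 0.9616²) = 1/√0.07533 = 3.644; τ_1 = 1.159/3.644 = 0.3181 ms.
Leg 2: speed unknown; τ_2 = 7.421/γ_2.
Total proper time: 0.3181 + τ_2 = 2.122, so τ_2 = 2.122 − 0.3181 = 1.804 ms.
γ_2 = 7.421/1.804 = 4.114; β = √(1 − 1/γ²) = √0.9409.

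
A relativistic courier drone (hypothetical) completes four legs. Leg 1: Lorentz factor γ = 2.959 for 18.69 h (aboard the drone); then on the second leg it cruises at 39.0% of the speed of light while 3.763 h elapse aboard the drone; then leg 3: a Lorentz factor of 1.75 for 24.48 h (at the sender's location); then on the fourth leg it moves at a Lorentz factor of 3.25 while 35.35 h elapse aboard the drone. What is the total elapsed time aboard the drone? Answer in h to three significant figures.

Leg 1: 18.69 h is already measured aboard the drone.
Leg 2: 3.763 h is already measured aboard the drone.
Leg 3: γ = 1.75; τ_3 = 24.48/1.750 = 13.99 h.
Leg 4: 35.35 h is already measured aboard the drone.
Total: 18.69 + 3.763 + 13.99 + 35.35 h.

τ = 71.8 h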